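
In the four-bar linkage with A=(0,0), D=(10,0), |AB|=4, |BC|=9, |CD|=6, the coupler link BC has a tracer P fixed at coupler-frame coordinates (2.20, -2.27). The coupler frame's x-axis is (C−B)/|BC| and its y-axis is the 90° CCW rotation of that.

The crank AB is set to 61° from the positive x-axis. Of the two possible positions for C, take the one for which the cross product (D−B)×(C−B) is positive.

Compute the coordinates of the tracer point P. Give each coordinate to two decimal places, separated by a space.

4.68 1.92

A=(0,0), D=(10.00,0)
B = A + 4.00·(cos61°, sin61°) = (1.9392, 3.4985)
|BD| = 8.7872
circle(B,9.00) ∩ circle(D,6.00): a=6.9541, h=5.7131
  candidates: C₊=(10.5931,5.9706) cross=50.203; C₋=(6.0439,-4.5110) cross=-50.203
  mode + wants cross > 0 → take C=(10.5931,5.9706) (cross=50.203)
ex = (C−B)/|BC| = (0.9615,0.2747); ey = (-0.2747,0.9615)
P = B + 2.20·ex + -2.27·ey = (4.6781,1.9201)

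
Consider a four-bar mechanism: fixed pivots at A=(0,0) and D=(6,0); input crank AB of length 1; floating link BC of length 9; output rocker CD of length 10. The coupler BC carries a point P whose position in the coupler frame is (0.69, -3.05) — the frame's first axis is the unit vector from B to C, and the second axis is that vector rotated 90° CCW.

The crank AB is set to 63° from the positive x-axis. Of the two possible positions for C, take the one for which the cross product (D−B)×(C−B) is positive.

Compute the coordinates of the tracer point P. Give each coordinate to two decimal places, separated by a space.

A=(0,0), D=(6.00,0)
B = A + 1.00·(cos63°, sin63°) = (0.4540, 0.8910)
|BD| = 5.6171
circle(B,9.00) ∩ circle(D,10.00): a=1.1173, h=8.9304
  candidates: C₊=(2.9737,9.5311) cross=50.163; C₋=(0.1406,-8.1035) cross=-50.163
  mode + wants cross > 0 → take C=(2.9737,9.5311) (cross=50.163)
ex = (C−B)/|BC| = (0.2800,0.9600); ey = (-0.9600,0.2800)
P = B + 0.69·ex + -3.05·ey = (3.5752,0.6995)

3.58 0.70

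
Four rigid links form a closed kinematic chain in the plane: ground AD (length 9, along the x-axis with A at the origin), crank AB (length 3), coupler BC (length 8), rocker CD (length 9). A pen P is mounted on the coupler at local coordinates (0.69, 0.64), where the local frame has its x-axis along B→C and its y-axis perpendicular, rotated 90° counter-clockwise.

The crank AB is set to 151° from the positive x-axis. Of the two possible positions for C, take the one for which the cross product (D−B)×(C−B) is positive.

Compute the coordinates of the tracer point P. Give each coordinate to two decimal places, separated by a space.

-2.56 2.39

A=(0,0), D=(9.00,0)
B = A + 3.00·(cos151°, sin151°) = (-2.6239, 1.4544)
|BD| = 11.7145
circle(B,8.00) ∩ circle(D,9.00): a=5.1317, h=6.1373
  candidates: C₊=(3.2301,6.9071) cross=71.895; C₋=(1.7061,-5.2725) cross=-71.895
  mode + wants cross > 0 → take C=(3.2301,6.9071) (cross=71.895)
ex = (C−B)/|BC| = (0.7317,0.6816); ey = (-0.6816,0.7317)
P = B + 0.69·ex + 0.64·ey = (-2.5552,2.3930)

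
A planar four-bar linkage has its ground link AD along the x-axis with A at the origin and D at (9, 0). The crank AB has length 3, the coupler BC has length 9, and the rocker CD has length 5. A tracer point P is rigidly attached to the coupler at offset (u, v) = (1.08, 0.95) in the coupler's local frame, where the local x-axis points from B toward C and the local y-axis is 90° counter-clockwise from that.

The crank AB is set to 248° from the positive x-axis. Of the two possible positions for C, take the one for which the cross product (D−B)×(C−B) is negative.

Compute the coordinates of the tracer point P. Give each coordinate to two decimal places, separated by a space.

A=(0,0), D=(9.00,0)
B = A + 3.00·(cos248°, sin248°) = (-1.1238, -2.7816)
|BD| = 10.4990
circle(B,9.00) ∩ circle(D,5.00): a=7.9164, h=4.2814
  candidates: C₊=(5.3754,3.4442) cross=44.950; C₋=(7.6440,-4.8126) cross=-44.950
  mode - wants cross < 0 → take C=(7.6440,-4.8126) (cross=-44.950)
ex = (C−B)/|BC| = (0.9742,-0.2257); ey = (0.2257,0.9742)
P = B + 1.08·ex + 0.95·ey = (0.1427,-2.0998)

0.14 -2.10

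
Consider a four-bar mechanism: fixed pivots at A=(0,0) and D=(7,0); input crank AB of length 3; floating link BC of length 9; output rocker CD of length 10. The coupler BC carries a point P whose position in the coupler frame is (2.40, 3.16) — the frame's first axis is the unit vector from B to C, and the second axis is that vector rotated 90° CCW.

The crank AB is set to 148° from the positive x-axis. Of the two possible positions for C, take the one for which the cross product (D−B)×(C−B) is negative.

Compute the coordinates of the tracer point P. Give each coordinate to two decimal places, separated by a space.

1.15 0.15

A=(0,0), D=(7.00,0)
B = A + 3.00·(cos148°, sin148°) = (-2.5441, 1.5898)
|BD| = 9.6756
circle(B,9.00) ∩ circle(D,10.00): a=3.8560, h=8.1321
  candidates: C₊=(2.5956,8.9778) cross=78.684; C₋=(-0.0767,-7.0654) cross=-78.684
  mode - wants cross < 0 → take C=(-0.0767,-7.0654) (cross=-78.684)
ex = (C−B)/|BC| = (0.2742,-0.9617); ey = (0.9617,0.2742)
P = B + 2.40·ex + 3.16·ey = (1.1528,0.1481)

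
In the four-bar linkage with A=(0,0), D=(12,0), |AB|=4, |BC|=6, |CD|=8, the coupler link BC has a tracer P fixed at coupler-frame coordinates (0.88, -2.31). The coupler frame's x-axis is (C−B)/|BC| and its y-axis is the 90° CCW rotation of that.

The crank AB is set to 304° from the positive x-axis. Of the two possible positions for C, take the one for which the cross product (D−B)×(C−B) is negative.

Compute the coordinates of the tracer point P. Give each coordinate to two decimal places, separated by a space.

A=(0,0), D=(12.00,0)
B = A + 4.00·(cos304°, sin304°) = (2.2368, -3.3162)
|BD| = 10.3110
circle(B,6.00) ∩ circle(D,8.00): a=3.7978, h=4.6451
  candidates: C₊=(4.3388,2.3036) cross=47.896; C₋=(7.3267,-6.4931) cross=-47.896
  mode - wants cross < 0 → take C=(7.3267,-6.4931) (cross=-47.896)
ex = (C−B)/|BC| = (0.8483,-0.5295); ey = (0.5295,0.8483)
P = B + 0.88·ex + -2.31·ey = (1.7602,-5.7417)

1.76 -5.74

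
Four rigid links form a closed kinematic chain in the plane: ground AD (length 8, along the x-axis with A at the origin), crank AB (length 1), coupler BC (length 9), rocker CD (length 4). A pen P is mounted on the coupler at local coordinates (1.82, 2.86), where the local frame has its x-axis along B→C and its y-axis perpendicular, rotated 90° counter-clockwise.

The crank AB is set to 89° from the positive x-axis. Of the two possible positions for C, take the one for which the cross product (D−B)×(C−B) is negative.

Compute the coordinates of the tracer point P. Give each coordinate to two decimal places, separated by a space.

A=(0,0), D=(8.00,0)
B = A + 1.00·(cos89°, sin89°) = (0.0175, 0.9998)
|BD| = 8.0449
circle(B,9.00) ∩ circle(D,4.00): a=8.0623, h=4.0000
  candidates: C₊=(8.5143,3.9668) cross=32.179; C₋=(7.5201,-3.9711) cross=-32.179
  mode - wants cross < 0 → take C=(7.5201,-3.9711) (cross=-32.179)
ex = (C−B)/|BC| = (0.8336,-0.5523); ey = (0.5523,0.8336)
P = B + 1.82·ex + 2.86·ey = (3.1143,2.3788)

3.11 2.38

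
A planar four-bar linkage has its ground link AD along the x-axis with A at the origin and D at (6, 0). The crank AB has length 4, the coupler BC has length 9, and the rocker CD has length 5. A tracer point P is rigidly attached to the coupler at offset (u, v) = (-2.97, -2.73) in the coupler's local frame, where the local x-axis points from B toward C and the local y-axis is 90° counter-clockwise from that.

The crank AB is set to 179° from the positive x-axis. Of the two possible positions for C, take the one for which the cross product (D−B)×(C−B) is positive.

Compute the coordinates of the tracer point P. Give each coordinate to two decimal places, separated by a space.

-5.24 -3.77

A=(0,0), D=(6.00,0)
B = A + 4.00·(cos179°, sin179°) = (-3.9994, 0.0698)
|BD| = 9.9996
circle(B,9.00) ∩ circle(D,5.00): a=7.7999, h=4.4901
  candidates: C₊=(3.8317,4.5054) cross=44.900; C₋=(3.7690,-4.4747) cross=-44.900
  mode + wants cross > 0 → take C=(3.8317,4.5054) (cross=44.900)
ex = (C−B)/|BC| = (0.8701,0.4928); ey = (-0.4928,0.8701)
P = B + -2.97·ex + -2.73·ey = (-5.2382,-3.7694)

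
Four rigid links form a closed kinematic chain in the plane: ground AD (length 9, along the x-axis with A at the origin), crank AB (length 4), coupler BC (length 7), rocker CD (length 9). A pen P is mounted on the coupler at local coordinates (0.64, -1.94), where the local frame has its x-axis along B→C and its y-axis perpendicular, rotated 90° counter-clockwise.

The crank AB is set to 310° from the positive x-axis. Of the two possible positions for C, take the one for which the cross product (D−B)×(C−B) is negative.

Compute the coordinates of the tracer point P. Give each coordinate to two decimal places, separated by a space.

1.39 -4.73

A=(0,0), D=(9.00,0)
B = A + 4.00·(cos310°, sin310°) = (2.5712, -3.0642)
|BD| = 7.1217
circle(B,7.00) ∩ circle(D,9.00): a=1.3142, h=6.8755
  candidates: C₊=(0.7993,3.7079) cross=48.966; C₋=(6.7158,-8.7053) cross=-48.966
  mode - wants cross < 0 → take C=(6.7158,-8.7053) (cross=-48.966)
ex = (C−B)/|BC| = (0.5921,-0.8059); ey = (0.8059,0.5921)
P = B + 0.64·ex + -1.94·ey = (1.3867,-4.7286)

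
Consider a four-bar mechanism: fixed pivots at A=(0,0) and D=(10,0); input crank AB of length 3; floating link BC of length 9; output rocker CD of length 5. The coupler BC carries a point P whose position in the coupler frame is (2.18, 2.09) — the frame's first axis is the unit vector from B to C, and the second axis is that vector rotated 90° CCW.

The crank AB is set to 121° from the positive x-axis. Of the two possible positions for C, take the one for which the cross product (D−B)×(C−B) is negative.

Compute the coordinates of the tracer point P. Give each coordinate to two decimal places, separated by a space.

A=(0,0), D=(10.00,0)
B = A + 3.00·(cos121°, sin121°) = (-1.5451, 2.5715)
|BD| = 11.8280
circle(B,9.00) ∩ circle(D,5.00): a=8.2813, h=3.5243
  candidates: C₊=(7.3043,4.2111) cross=41.685; C₋=(5.7719,-2.6689) cross=-41.685
  mode - wants cross < 0 → take C=(5.7719,-2.6689) (cross=-41.685)
ex = (C−B)/|BC| = (0.8130,-0.5823); ey = (0.5823,0.8130)
P = B + 2.18·ex + 2.09·ey = (1.4442,3.0013)

1.44 3.00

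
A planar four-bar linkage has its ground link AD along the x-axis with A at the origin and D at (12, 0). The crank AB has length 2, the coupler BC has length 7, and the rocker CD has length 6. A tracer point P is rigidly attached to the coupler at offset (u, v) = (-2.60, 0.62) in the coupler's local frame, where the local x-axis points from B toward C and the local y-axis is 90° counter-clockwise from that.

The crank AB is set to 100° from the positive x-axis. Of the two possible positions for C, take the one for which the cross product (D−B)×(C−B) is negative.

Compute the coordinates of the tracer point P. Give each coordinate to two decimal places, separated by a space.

-2.48 3.58

A=(0,0), D=(12.00,0)
B = A + 2.00·(cos100°, sin100°) = (-0.3473, 1.9696)
|BD| = 12.5034
circle(B,7.00) ∩ circle(D,6.00): a=6.7716, h=1.7737
  candidates: C₊=(6.6191,2.6545) cross=22.177; C₋=(6.0603,-0.8486) cross=-22.177
  mode - wants cross < 0 → take C=(6.0603,-0.8486) (cross=-22.177)
ex = (C−B)/|BC| = (0.9154,-0.4026); ey = (0.4026,0.9154)
P = B + -2.60·ex + 0.62·ey = (-2.4777,3.5839)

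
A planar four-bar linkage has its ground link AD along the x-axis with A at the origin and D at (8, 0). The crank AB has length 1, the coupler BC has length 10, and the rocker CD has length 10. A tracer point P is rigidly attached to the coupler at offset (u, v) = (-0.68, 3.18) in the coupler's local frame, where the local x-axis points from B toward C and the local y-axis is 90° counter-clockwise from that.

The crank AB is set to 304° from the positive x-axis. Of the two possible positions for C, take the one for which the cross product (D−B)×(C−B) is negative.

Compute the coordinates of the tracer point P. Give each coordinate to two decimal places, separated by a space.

A=(0,0), D=(8.00,0)
B = A + 1.00·(cos304°, sin304°) = (0.5592, -0.8290)
|BD| = 7.4868
circle(B,10.00) ∩ circle(D,10.00): a=3.7434, h=9.2729
  candidates: C₊=(3.2528,8.8014) cross=69.425; C₋=(5.3064,-9.6304) cross=-69.425
  mode - wants cross < 0 → take C=(5.3064,-9.6304) (cross=-69.425)
ex = (C−B)/|BC| = (0.4747,-0.8801); ey = (0.8801,0.4747)
P = B + -0.68·ex + 3.18·ey = (3.0352,1.2791)

3.04 1.28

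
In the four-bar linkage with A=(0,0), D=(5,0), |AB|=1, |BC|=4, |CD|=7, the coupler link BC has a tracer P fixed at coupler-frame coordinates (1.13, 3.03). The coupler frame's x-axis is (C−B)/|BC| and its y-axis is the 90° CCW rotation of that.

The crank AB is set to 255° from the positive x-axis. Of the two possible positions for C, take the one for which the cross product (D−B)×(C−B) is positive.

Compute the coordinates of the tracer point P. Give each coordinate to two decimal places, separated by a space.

-3.48 -0.73

A=(0,0), D=(5.00,0)
B = A + 1.00·(cos255°, sin255°) = (-0.2588, -0.9659)
|BD| = 5.3468
circle(B,4.00) ∩ circle(D,7.00): a=-0.4126, h=3.9787
  candidates: C₊=(-1.3834,2.8727) cross=21.273; C₋=(0.0542,-4.9537) cross=-21.273
  mode + wants cross > 0 → take C=(-1.3834,2.8727) (cross=21.273)
ex = (C−B)/|BC| = (-0.2811,0.9597); ey = (-0.9597,-0.2811)
P = B + 1.13·ex + 3.03·ey = (-3.4843,-0.7333)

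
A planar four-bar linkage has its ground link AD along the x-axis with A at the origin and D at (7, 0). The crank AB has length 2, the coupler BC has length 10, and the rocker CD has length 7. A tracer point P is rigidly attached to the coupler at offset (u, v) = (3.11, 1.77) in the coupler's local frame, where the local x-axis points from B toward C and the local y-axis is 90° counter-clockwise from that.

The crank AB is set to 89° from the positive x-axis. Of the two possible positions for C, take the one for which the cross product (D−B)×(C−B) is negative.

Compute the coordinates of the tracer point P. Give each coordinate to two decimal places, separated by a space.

3.11 0.17

A=(0,0), D=(7.00,0)
B = A + 2.00·(cos89°, sin89°) = (0.0349, 1.9997)
|BD| = 7.2465
circle(B,10.00) ∩ circle(D,7.00): a=7.1422, h=6.9992
  candidates: C₊=(8.8312,6.7562) cross=50.720; C₋=(4.9683,-6.6987) cross=-50.720
  mode - wants cross < 0 → take C=(4.9683,-6.6987) (cross=-50.720)
ex = (C−B)/|BC| = (0.4933,-0.8698); ey = (0.8698,0.4933)
P = B + 3.11·ex + 1.77·ey = (3.1088,0.1677)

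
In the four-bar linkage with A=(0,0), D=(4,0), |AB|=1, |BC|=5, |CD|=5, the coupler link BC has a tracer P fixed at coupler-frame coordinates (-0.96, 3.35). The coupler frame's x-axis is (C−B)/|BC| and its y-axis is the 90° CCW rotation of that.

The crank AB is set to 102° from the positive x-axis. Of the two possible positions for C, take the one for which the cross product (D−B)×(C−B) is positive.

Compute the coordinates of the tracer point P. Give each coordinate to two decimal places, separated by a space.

A=(0,0), D=(4.00,0)
B = A + 1.00·(cos102°, sin102°) = (-0.2079, 0.9781)
|BD| = 4.3201
circle(B,5.00) ∩ circle(D,5.00): a=2.1601, h=4.5093
  candidates: C₊=(2.9170,4.8813) cross=19.481; C₋=(0.8750,-3.9032) cross=-19.481
  mode + wants cross > 0 → take C=(2.9170,4.8813) (cross=19.481)
ex = (C−B)/|BC| = (0.6250,0.7806); ey = (-0.7806,0.6250)
P = B + -0.96·ex + 3.35·ey = (-3.4230,2.3225)

-3.42 2.32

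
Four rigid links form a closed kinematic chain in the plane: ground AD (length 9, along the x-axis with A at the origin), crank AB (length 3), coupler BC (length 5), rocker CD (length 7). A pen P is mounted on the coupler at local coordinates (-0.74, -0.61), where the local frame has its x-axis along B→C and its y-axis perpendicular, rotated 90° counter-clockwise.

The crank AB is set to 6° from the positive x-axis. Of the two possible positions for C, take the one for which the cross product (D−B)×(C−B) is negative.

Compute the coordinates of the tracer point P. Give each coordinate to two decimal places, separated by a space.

2.27 0.95

A=(0,0), D=(9.00,0)
B = A + 3.00·(cos6°, sin6°) = (2.9836, 0.3136)
|BD| = 6.0246
circle(B,5.00) ∩ circle(D,7.00): a=1.0205, h=4.8948
  candidates: C₊=(4.2574,5.1486) cross=29.489; C₋=(3.7479,-4.6277) cross=-29.489
  mode - wants cross < 0 → take C=(3.7479,-4.6277) (cross=-29.489)
ex = (C−B)/|BC| = (0.1529,-0.9882); ey = (0.9882,0.1529)
P = B + -0.74·ex + -0.61·ey = (2.2676,0.9516)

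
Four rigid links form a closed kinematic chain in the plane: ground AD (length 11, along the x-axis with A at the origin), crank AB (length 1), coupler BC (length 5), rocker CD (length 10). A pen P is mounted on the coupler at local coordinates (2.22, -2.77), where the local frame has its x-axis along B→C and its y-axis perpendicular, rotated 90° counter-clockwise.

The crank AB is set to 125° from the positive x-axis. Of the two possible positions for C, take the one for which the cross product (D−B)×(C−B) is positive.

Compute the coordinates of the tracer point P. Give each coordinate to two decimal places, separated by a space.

A=(0,0), D=(11.00,0)
B = A + 1.00·(cos125°, sin125°) = (-0.5736, 0.8192)
|BD| = 11.6025
circle(B,5.00) ∩ circle(D,10.00): a=2.5692, h=4.2894
  candidates: C₊=(2.2921,4.9165) cross=49.768; C₋=(1.6864,-3.6410) cross=-49.768
  mode + wants cross > 0 → take C=(2.2921,4.9165) (cross=49.768)
ex = (C−B)/|BC| = (0.5731,0.8195); ey = (-0.8195,0.5731)
P = B + 2.22·ex + -2.77·ey = (2.9687,1.0508)

2.97 1.05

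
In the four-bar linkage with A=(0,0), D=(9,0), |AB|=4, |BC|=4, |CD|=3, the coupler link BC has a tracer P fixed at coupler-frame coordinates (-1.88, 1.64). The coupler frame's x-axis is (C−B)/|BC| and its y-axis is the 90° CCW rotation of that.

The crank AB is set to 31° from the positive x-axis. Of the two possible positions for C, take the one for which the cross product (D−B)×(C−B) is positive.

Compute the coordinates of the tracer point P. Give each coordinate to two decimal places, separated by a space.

1.37 3.46

A=(0,0), D=(9.00,0)
B = A + 4.00·(cos31°, sin31°) = (3.4287, 2.0602)
|BD| = 5.9400
circle(B,4.00) ∩ circle(D,3.00): a=3.5592, h=1.8253
  candidates: C₊=(7.4001,2.5377) cross=10.843; C₋=(6.1339,-0.8863) cross=-10.843
  mode + wants cross > 0 → take C=(7.4001,2.5377) (cross=10.843)
ex = (C−B)/|BC| = (0.9928,0.1194); ey = (-0.1194,0.9928)
P = B + -1.88·ex + 1.64·ey = (1.3663,3.4639)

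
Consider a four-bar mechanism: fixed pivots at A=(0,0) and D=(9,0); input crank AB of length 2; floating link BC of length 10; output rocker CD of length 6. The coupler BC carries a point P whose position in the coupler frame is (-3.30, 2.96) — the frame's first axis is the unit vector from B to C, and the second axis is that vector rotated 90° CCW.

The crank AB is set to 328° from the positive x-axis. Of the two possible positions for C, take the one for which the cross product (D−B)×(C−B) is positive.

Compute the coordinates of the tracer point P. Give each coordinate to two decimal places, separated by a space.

-2.73 -1.29

A=(0,0), D=(9.00,0)
B = A + 2.00·(cos328°, sin328°) = (1.6961, -1.0598)
|BD| = 7.3804
circle(B,10.00) ∩ circle(D,6.00): a=8.0260, h=5.9652
  candidates: C₊=(8.7823,5.9960) cross=44.025; C₋=(10.4955,-5.8106) cross=-44.025
  mode + wants cross > 0 → take C=(8.7823,5.9960) (cross=44.025)
ex = (C−B)/|BC| = (0.7086,0.7056); ey = (-0.7056,0.7086)
P = B + -3.30·ex + 2.96·ey = (-2.7309,-1.2908)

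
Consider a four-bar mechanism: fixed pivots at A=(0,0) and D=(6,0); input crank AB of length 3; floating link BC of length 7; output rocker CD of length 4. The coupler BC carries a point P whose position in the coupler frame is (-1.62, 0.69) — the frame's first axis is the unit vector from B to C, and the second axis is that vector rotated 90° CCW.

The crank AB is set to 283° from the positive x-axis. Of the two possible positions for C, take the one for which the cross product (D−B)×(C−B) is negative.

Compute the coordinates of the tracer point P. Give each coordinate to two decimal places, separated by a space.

A=(0,0), D=(6.00,0)
B = A + 3.00·(cos283°, sin283°) = (0.6749, -2.9231)
|BD| = 6.0747
circle(B,7.00) ∩ circle(D,4.00): a=5.7535, h=3.9871
  candidates: C₊=(3.7999,3.3406) cross=24.220; C₋=(7.6370,-3.6497) cross=-24.220
  mode - wants cross < 0 → take C=(7.6370,-3.6497) (cross=-24.220)
ex = (C−B)/|BC| = (0.9946,-0.1038); ey = (0.1038,0.9946)
P = B + -1.62·ex + 0.69·ey = (-0.8648,-2.0687)

-0.86 -2.07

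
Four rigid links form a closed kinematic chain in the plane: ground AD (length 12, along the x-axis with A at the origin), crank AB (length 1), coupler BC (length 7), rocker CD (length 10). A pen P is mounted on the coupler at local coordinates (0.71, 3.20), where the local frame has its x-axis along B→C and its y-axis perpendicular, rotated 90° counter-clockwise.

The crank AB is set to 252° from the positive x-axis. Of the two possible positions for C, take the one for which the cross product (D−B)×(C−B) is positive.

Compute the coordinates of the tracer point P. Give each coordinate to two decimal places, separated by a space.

-2.67 1.33

A=(0,0), D=(12.00,0)
B = A + 1.00·(cos252°, sin252°) = (-0.3090, -0.9511)
|BD| = 12.3457
circle(B,7.00) ∩ circle(D,10.00): a=4.1074, h=5.6683
  candidates: C₊=(3.3495,5.0168) cross=69.979; C₋=(4.2228,-6.2861) cross=-69.979
  mode + wants cross > 0 → take C=(3.3495,5.0168) (cross=69.979)
ex = (C−B)/|BC| = (0.5226,0.8526); ey = (-0.8526,0.5226)
P = B + 0.71·ex + 3.20·ey = (-2.6661,1.3267)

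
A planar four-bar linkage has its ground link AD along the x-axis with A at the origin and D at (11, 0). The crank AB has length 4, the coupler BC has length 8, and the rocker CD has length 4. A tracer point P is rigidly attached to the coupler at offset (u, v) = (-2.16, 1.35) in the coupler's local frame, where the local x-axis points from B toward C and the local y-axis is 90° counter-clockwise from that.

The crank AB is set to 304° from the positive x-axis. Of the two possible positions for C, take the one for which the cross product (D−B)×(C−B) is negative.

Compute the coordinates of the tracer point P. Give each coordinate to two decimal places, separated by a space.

A=(0,0), D=(11.00,0)
B = A + 4.00·(cos304°, sin304°) = (2.2368, -3.3162)
|BD| = 9.3697
circle(B,8.00) ∩ circle(D,4.00): a=7.2463, h=3.3899
  candidates: C₊=(7.8143,2.4189) cross=31.762; C₋=(10.2138,-3.9220) cross=-31.762
  mode - wants cross < 0 → take C=(10.2138,-3.9220) (cross=-31.762)
ex = (C−B)/|BC| = (0.9971,-0.0757); ey = (0.0757,0.9971)
P = B + -2.16·ex + 1.35·ey = (0.1852,-1.8065)

0.19 -1.81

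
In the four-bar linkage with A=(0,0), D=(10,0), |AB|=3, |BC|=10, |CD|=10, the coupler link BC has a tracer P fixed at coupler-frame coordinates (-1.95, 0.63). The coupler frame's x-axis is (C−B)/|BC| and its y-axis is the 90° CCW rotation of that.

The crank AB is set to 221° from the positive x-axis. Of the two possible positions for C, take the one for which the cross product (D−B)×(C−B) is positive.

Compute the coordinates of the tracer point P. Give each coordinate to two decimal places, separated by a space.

-3.77 -3.36

A=(0,0), D=(10.00,0)
B = A + 3.00·(cos221°, sin221°) = (-2.2641, -1.9682)
|BD| = 12.4211
circle(B,10.00) ∩ circle(D,10.00): a=6.2105, h=7.8377
  candidates: C₊=(2.6260,6.7546) cross=97.352; C₋=(5.1099,-8.7228) cross=-97.352
  mode + wants cross > 0 → take C=(2.6260,6.7546) (cross=97.352)
ex = (C−B)/|BC| = (0.4890,0.8723); ey = (-0.8723,0.4890)
P = B + -1.95·ex + 0.63·ey = (-3.7672,-3.3610)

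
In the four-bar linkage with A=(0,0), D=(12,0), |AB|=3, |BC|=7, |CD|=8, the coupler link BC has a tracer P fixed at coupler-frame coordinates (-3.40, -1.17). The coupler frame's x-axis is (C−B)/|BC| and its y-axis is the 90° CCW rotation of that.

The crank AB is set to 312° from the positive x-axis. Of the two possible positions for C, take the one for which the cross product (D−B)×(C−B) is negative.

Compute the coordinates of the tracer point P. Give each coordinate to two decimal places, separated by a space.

A=(0,0), D=(12.00,0)
B = A + 3.00·(cos312°, sin312°) = (2.0074, -2.2294)
|BD| = 10.2383
circle(B,7.00) ∩ circle(D,8.00): a=4.3866, h=5.4551
  candidates: C₊=(5.1009,4.0499) cross=55.851; C₋=(7.4766,-6.5984) cross=-55.851
  mode - wants cross < 0 → take C=(7.4766,-6.5984) (cross=-55.851)
ex = (C−B)/|BC| = (0.7813,-0.6241); ey = (0.6241,0.7813)
P = B + -3.40·ex + -1.17·ey = (-1.3793,-1.0215)

-1.38 -1.02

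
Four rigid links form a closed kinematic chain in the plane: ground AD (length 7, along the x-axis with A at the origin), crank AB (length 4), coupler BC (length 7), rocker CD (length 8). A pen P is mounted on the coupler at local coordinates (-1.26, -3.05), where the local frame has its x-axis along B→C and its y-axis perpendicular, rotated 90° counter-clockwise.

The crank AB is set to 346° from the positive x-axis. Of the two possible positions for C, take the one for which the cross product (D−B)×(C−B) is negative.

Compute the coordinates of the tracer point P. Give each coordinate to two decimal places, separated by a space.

A=(0,0), D=(7.00,0)
B = A + 4.00·(cos346°, sin346°) = (3.8812, -0.9677)
|BD| = 3.2655
circle(B,7.00) ∩ circle(D,8.00): a=-0.6640, h=6.9684
  candidates: C₊=(1.1820,5.4910) cross=22.755; C₋=(5.3120,-7.8199) cross=-22.755
  mode - wants cross < 0 → take C=(5.3120,-7.8199) (cross=-22.755)
ex = (C−B)/|BC| = (0.2044,-0.9789); ey = (0.9789,0.2044)
P = B + -1.26·ex + -3.05·ey = (0.6380,-0.3577)

0.64 -0.36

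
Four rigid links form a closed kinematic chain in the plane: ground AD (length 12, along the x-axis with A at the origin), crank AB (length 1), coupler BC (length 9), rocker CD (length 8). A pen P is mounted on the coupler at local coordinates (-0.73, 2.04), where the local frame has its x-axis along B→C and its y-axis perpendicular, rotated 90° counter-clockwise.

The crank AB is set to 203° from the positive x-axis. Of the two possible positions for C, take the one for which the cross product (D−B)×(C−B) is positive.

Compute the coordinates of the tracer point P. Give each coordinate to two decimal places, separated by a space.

A=(0,0), D=(12.00,0)
B = A + 1.00·(cos203°, sin203°) = (-0.9205, -0.3907)
|BD| = 12.9264
circle(B,9.00) ∩ circle(D,8.00): a=7.1208, h=5.5041
  candidates: C₊=(6.0306,5.3260) cross=71.148; C₋=(6.3634,-5.6770) cross=-71.148
  mode + wants cross > 0 → take C=(6.0306,5.3260) (cross=71.148)
ex = (C−B)/|BC| = (0.7723,0.6352); ey = (-0.6352,0.7723)
P = B + -0.73·ex + 2.04·ey = (-2.7801,0.7212)

-2.78 0.72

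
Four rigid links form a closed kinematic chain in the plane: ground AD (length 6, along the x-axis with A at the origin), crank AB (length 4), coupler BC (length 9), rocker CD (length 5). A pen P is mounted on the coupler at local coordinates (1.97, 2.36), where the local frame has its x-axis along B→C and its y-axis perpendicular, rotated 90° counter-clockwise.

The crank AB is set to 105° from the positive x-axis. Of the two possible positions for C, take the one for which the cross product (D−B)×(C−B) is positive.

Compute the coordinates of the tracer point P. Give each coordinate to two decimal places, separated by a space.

A=(0,0), D=(6.00,0)
B = A + 4.00·(cos105°, sin105°) = (-1.0353, 3.8637)
|BD| = 8.0264
circle(B,9.00) ∩ circle(D,5.00): a=7.5017, h=4.9724
  candidates: C₊=(7.9336,4.6110) cross=39.910; C₋=(3.1465,-4.1058) cross=-39.910
  mode + wants cross > 0 → take C=(7.9336,4.6110) (cross=39.910)
ex = (C−B)/|BC| = (0.9965,0.0830); ey = (-0.0830,0.9965)
P = B + 1.97·ex + 2.36·ey = (0.7320,6.3791)

0.73 6.38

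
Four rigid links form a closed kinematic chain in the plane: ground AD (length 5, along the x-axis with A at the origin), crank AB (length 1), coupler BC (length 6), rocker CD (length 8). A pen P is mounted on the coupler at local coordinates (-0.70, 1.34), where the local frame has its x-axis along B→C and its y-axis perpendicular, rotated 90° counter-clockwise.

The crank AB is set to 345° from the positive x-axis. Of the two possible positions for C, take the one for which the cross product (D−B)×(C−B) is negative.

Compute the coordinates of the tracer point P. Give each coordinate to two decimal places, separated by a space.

A=(0,0), D=(5.00,0)
B = A + 1.00·(cos345°, sin345°) = (0.9659, -0.2588)
|BD| = 4.0424
circle(B,6.00) ∩ circle(D,8.00): a=-1.4421, h=5.8241
  candidates: C₊=(-0.8461,5.4610) cross=23.543; C₋=(-0.1003,-6.1633) cross=-23.543
  mode - wants cross < 0 → take C=(-0.1003,-6.1633) (cross=-23.543)
ex = (C−B)/|BC| = (-0.1777,-0.9841); ey = (0.9841,-0.1777)
P = B + -0.70·ex + 1.34·ey = (2.4090,0.1919)

2.41 0.19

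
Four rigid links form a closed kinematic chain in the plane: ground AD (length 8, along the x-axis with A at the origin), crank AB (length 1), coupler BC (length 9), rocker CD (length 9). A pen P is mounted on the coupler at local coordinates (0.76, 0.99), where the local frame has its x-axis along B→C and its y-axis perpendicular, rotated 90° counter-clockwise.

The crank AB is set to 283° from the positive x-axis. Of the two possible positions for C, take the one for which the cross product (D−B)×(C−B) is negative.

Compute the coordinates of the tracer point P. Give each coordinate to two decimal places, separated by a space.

1.47 -1.07

A=(0,0), D=(8.00,0)
B = A + 1.00·(cos283°, sin283°) = (0.2250, -0.9744)
|BD| = 7.8359
circle(B,9.00) ∩ circle(D,9.00): a=3.9179, h=8.1025
  candidates: C₊=(3.1050,7.5524) cross=63.490; C₋=(5.1200,-8.5268) cross=-63.490
  mode - wants cross < 0 → take C=(5.1200,-8.5268) (cross=-63.490)
ex = (C−B)/|BC| = (0.5439,-0.8392); ey = (0.8392,0.5439)
P = B + 0.76·ex + 0.99·ey = (1.4691,-1.0737)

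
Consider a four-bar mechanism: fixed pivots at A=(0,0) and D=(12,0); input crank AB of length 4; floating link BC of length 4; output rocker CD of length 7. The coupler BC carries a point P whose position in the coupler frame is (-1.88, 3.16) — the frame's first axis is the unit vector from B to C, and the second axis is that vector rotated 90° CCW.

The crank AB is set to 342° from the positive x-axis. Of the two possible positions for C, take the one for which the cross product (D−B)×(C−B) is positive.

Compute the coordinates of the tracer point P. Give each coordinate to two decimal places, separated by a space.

0.15 -1.67

A=(0,0), D=(12.00,0)
B = A + 4.00·(cos342°, sin342°) = (3.8042, -1.2361)
|BD| = 8.2885
circle(B,4.00) ∩ circle(D,7.00): a=2.1535, h=3.3708
  candidates: C₊=(5.4310,2.4182) cross=27.939; C₋=(6.4363,-4.2480) cross=-27.939
  mode + wants cross > 0 → take C=(5.4310,2.4182) (cross=27.939)
ex = (C−B)/|BC| = (0.4067,0.9136); ey = (-0.9136,0.4067)
P = B + -1.88·ex + 3.16·ey = (0.1528,-1.6685)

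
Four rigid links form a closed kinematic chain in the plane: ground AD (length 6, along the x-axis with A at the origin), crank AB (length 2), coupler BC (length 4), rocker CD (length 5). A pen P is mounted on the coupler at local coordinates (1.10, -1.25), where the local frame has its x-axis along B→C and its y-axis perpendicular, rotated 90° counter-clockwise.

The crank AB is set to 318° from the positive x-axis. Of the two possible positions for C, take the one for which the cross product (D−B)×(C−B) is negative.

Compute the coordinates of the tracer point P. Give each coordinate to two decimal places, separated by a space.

A=(0,0), D=(6.00,0)
B = A + 2.00·(cos318°, sin318°) = (1.4863, -1.3383)
|BD| = 4.7079
circle(B,4.00) ∩ circle(D,5.00): a=1.3981, h=3.7477
  candidates: C₊=(1.7614,2.6523) cross=17.644; C₋=(3.8921,-4.5339) cross=-17.644
  mode - wants cross < 0 → take C=(3.8921,-4.5339) (cross=-17.644)
ex = (C−B)/|BC| = (0.6014,-0.7989); ey = (0.7989,0.6014)
P = B + 1.10·ex + -1.25·ey = (1.1492,-2.9689)

1.15 -2.97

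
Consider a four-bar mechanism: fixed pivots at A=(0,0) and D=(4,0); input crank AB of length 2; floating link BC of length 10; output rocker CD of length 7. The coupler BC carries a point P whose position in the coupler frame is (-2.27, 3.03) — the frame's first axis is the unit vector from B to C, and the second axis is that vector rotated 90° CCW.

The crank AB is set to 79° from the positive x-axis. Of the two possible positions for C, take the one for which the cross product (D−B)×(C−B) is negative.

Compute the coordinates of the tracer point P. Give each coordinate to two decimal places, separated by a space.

2.04 5.37

A=(0,0), D=(4.00,0)
B = A + 2.00·(cos79°, sin79°) = (0.3816, 1.9633)
|BD| = 4.1167
circle(B,10.00) ∩ circle(D,7.00): a=8.2527, h=5.6475
  candidates: C₊=(10.3286,2.9914) cross=23.249; C₋=(4.9421,-6.9363) cross=-23.249
  mode - wants cross < 0 → take C=(4.9421,-6.9363) (cross=-23.249)
ex = (C−B)/|BC| = (0.4560,-0.8900); ey = (0.8900,0.4560)
P = B + -2.27·ex + 3.03·ey = (2.0430,5.3653)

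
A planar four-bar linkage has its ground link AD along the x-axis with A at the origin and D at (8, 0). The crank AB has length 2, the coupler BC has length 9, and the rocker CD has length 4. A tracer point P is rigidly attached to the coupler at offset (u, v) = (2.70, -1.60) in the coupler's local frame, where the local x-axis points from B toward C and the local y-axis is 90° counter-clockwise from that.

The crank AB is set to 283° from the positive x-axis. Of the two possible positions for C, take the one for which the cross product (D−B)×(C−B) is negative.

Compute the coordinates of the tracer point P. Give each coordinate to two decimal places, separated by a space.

A=(0,0), D=(8.00,0)
B = A + 2.00·(cos283°, sin283°) = (0.4499, -1.9487)
|BD| = 7.7975
circle(B,9.00) ∩ circle(D,4.00): a=8.0668, h=3.9909
  candidates: C₊=(7.2633,3.9316) cross=31.119; C₋=(9.2581,-3.7970) cross=-31.119
  mode - wants cross < 0 → take C=(9.2581,-3.7970) (cross=-31.119)
ex = (C−B)/|BC| = (0.9787,-0.2054); ey = (0.2054,0.9787)
P = B + 2.70·ex + -1.60·ey = (2.7638,-4.0691)

2.76 -4.07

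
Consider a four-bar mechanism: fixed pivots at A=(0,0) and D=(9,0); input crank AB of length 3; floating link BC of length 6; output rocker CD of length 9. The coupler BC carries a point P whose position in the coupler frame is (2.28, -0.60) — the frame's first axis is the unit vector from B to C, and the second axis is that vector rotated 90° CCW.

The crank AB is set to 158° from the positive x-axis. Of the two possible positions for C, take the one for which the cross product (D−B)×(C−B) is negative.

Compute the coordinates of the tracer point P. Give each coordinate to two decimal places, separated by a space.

A=(0,0), D=(9.00,0)
B = A + 3.00·(cos158°, sin158°) = (-2.7816, 1.1238)
|BD| = 11.8350
circle(B,6.00) ∩ circle(D,9.00): a=4.0164, h=4.4574
  candidates: C₊=(1.6399,5.1797) cross=52.754; C₋=(0.7934,-3.6949) cross=-52.754
  mode - wants cross < 0 → take C=(0.7934,-3.6949) (cross=-52.754)
ex = (C−B)/|BC| = (0.5958,-0.8031); ey = (0.8031,0.5958)
P = B + 2.28·ex + -0.60·ey = (-1.9049,-1.0648)

-1.90 -1.06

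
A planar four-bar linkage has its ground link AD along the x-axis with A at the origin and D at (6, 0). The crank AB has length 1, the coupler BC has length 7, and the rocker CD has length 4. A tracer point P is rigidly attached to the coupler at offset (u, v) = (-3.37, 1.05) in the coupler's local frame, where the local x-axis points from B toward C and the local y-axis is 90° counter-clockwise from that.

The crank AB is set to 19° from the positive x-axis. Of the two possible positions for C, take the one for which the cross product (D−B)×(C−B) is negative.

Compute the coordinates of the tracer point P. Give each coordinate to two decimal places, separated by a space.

-1.07 3.22

A=(0,0), D=(6.00,0)
B = A + 1.00·(cos19°, sin19°) = (0.9455, 0.3256)
|BD| = 5.0650
circle(B,7.00) ∩ circle(D,4.00): a=5.7902, h=3.9337
  candidates: C₊=(6.9766,3.8790) cross=19.924; C₋=(6.4708,-3.9722) cross=-19.924
  mode - wants cross < 0 → take C=(6.4708,-3.9722) (cross=-19.924)
ex = (C−B)/|BC| = (0.7893,-0.6140); ey = (0.6140,0.7893)
P = B + -3.37·ex + 1.05·ey = (-1.0699,3.2234)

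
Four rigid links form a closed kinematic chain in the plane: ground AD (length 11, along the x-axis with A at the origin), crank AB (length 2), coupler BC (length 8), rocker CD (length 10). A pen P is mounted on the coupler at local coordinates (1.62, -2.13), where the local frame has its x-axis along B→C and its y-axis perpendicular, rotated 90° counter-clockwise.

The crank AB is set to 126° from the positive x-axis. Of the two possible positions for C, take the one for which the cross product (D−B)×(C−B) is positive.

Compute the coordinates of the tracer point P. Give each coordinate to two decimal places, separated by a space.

1.49 1.33

A=(0,0), D=(11.00,0)
B = A + 2.00·(cos126°, sin126°) = (-1.1756, 1.6180)
|BD| = 12.2826
circle(B,8.00) ∩ circle(D,10.00): a=4.6758, h=6.4913
  candidates: C₊=(4.3146,7.4368) cross=79.730; C₋=(2.6044,-5.4326) cross=-79.730
  mode + wants cross > 0 → take C=(4.3146,7.4368) (cross=79.730)
ex = (C−B)/|BC| = (0.6863,0.7273); ey = (-0.7273,0.6863)
P = B + 1.62·ex + -2.13·ey = (1.4854,1.3346)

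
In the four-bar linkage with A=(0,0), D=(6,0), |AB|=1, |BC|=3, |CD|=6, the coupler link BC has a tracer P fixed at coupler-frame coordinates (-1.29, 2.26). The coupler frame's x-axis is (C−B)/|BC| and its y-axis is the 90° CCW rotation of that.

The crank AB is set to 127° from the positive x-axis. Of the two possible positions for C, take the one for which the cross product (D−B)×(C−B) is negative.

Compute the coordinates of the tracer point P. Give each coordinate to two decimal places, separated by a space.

1.13 2.74

A=(0,0), D=(6.00,0)
B = A + 1.00·(cos127°, sin127°) = (-0.6018, 0.7986)
|BD| = 6.6499
circle(B,3.00) ∩ circle(D,6.00): a=1.2949, h=2.7062
  candidates: C₊=(1.0087,3.3297) cross=17.996; C₋=(0.3587,-2.0434) cross=-17.996
  mode - wants cross < 0 → take C=(0.3587,-2.0434) (cross=-17.996)
ex = (C−B)/|BC| = (0.3202,-0.9474); ey = (0.9474,0.3202)
P = B + -1.29·ex + 2.26·ey = (1.1262,2.7443)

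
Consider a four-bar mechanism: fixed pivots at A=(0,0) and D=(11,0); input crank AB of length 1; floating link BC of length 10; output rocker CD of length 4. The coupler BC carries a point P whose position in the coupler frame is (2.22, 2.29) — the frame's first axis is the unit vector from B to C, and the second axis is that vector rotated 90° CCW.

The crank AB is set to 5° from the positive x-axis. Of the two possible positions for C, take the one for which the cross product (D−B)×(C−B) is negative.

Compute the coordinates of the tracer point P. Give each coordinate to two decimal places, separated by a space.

A=(0,0), D=(11.00,0)
B = A + 1.00·(cos5°, sin5°) = (0.9962, 0.0872)
|BD| = 10.0042
circle(B,10.00) ∩ circle(D,4.00): a=9.2003, h=3.9184
  candidates: C₊=(10.2303,3.9253) cross=39.200; C₋=(10.1620,-3.9112) cross=-39.200
  mode - wants cross < 0 → take C=(10.1620,-3.9112) (cross=-39.200)
ex = (C−B)/|BC| = (0.9166,-0.3998); ey = (0.3998,0.9166)
P = B + 2.22·ex + 2.29·ey = (3.9466,1.2985)

3.95 1.30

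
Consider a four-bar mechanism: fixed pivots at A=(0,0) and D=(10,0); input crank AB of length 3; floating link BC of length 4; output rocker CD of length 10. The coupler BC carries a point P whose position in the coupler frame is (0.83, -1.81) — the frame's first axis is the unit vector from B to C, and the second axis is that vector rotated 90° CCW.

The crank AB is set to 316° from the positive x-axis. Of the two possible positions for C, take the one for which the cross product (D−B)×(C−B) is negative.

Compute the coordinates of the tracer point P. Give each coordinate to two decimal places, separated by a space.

0.33 -2.87

A=(0,0), D=(10.00,0)
B = A + 3.00·(cos316°, sin316°) = (2.1580, -2.0840)
|BD| = 8.1142
circle(B,4.00) ∩ circle(D,10.00): a=-1.1191, h=3.8403
  candidates: C₊=(0.0902,1.3401) cross=31.161; C₋=(2.0628,-6.0828) cross=-31.161
  mode - wants cross < 0 → take C=(2.0628,-6.0828) (cross=-31.161)
ex = (C−B)/|BC| = (-0.0238,-0.9997); ey = (0.9997,-0.0238)
P = B + 0.83·ex + -1.81·ey = (0.3288,-2.8707)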